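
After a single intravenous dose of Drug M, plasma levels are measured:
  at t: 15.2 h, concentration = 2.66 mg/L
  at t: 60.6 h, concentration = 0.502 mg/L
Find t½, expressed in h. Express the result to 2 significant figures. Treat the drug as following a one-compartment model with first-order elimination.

19 h

k = ln(C₁/C₂) / (t₂ − t₁) = ln(2.66/0.502) / (60.6 − 15.2)
  = 1.667 / 45.40 = 0.03672 h⁻¹
t½ = ln2 / k = 0.693147 / 0.03672 = 18.88 h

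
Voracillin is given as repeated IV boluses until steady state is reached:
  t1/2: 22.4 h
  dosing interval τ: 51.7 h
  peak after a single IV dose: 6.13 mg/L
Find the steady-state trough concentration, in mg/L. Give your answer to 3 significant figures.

1.55 mg/L

k = ln2 / t½ = 0.693147 / 22.4 = 0.03094 h⁻¹
e^(−kτ) = e^(−0.03094 × 51.7) = 0.2020
Accumulation ratio R = 1 / (1 − e^(−kτ)) = 1 / (1 − 0.2020) = 1.253
Steady-state trough = C₀ × R × e^(−kτ) = 6.13 × 1.253 × 0.2020 = 1.552 mg/L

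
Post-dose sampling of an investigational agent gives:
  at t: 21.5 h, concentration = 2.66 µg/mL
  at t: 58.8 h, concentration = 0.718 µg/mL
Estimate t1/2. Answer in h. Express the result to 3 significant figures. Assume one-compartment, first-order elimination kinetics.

19.7 h

k = ln(C₁/C₂) / (t₂ − t₁) = ln(2.66/0.718) / (58.8 − 21.5)
  = 1.310 / 37.30 = 0.03512 h⁻¹
t½ = ln2 / k = 0.693147 / 0.03512 = 19.74 h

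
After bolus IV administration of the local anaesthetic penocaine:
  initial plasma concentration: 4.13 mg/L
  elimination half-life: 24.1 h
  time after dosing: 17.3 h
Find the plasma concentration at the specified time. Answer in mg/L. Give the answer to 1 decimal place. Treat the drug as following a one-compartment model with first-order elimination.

k = ln2 / t½ = 0.693147 / 24.1 = 0.02876 h⁻¹
C = C₀ · e^(−k·t) = 4.130 × e^(−0.02876 × 17.3)
  = 4.130 × 0.6080 = 2.511 mg/L

2.5 mg/L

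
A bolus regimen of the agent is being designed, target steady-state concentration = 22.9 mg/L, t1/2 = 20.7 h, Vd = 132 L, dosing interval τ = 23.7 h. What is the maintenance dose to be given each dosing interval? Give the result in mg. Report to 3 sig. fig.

2400 mg

k = ln2 / t½ = 0.693147 / 20.7 = 0.03349 h⁻¹
CL = k × Vd = 0.03349 × 132 = 4.421 L/h
At steady state, Dose/τ = Css × CL.
Dose = Css × CL × τ = 22.9 × 4.421 × 23.7 = 2399 mg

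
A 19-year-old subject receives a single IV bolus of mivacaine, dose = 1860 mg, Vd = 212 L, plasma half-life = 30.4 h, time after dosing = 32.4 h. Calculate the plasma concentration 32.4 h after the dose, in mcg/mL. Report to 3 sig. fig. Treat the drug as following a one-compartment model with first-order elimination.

4.19 mcg/mL

C₀ = Dose / Vd = 1860 / 212 = 8.774 mg/L
k = ln2 / t½ = 0.693147 / 30.4 = 0.02280 h⁻¹
C = C₀ · e^(−k·t) = 8.774 × e^(−0.02280 × 32.4)
  = 8.774 × 0.4777 = 4.191 mg/L
(4.191 mg/L = 4.191 mcg/mL)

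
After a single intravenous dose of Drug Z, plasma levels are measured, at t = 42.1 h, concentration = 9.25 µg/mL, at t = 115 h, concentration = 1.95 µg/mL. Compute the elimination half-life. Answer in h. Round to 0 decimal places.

k = ln(C₁/C₂) / (t₂ − t₁) = ln(9.25/1.95) / (115 − 42.1)
  = 1.557 / 72.90 = 0.02136 h⁻¹
t½ = ln2 / k = 0.693147 / 0.02136 = 32.45 h

32 h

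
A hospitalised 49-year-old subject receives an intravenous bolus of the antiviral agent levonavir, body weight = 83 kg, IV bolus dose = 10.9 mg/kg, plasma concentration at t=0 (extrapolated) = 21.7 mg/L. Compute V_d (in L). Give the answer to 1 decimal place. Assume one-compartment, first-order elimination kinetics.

41.7 L

Dose = 10.9 × 83 = 904.7 mg
Vd = Dose / C₀ = 904.7 / 21.7 = 41.69 L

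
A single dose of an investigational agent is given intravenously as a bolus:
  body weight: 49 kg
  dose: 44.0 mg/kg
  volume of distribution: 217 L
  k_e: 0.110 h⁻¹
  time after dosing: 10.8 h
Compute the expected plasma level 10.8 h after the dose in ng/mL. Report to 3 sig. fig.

3030 ng/mL

Total dose = 44.0 × 49 = 2156 mg
C₀ = Dose / Vd = 2156 / 217 = 9.935 mg/L
C = C₀ · e^(−k·t) = 9.935 × e^(−0.1100 × 10.8)
  = 9.935 × 0.3048 = 3.028 mg/L
Convert: 3.028 mg/L × 1000 = 3028 ng/mL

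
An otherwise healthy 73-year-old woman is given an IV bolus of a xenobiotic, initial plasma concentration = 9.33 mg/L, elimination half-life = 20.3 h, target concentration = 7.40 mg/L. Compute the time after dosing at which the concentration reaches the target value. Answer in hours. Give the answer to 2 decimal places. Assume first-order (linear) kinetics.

k = ln2 / t½ = 0.693147 / 20.3 = 0.03415 h⁻¹
t = ln(C₀ / C) / k = ln(9.330 / 7.40) / 0.03415
  = ln(1.261) / 0.03415 = 0.2319 / 0.03415 = 6.791 h

6.79 h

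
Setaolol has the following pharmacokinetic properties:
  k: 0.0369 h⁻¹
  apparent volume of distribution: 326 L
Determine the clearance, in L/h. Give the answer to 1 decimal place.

CL = k × Vd = 0.0369 × 326 = 12.03 L/h

12.0 L/h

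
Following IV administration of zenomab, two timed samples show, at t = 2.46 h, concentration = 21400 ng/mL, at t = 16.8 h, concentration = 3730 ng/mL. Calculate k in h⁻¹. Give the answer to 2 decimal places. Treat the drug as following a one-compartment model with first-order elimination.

k = ln(C₁/C₂) / (t₂ − t₁) = ln(21400/3730) / (16.8 − 2.46)
  = 1.747 / 14.34 = 0.1218 h⁻¹

0.12 h⁻¹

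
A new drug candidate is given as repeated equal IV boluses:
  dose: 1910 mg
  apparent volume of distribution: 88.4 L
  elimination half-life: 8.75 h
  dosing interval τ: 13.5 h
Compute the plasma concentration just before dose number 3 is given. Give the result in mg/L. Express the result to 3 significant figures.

C₀ per dose = Dose / Vd = 1910 / 88.4 = 21.61 mg/L
k = ln2 / t½ = 0.693147 / 8.75 = 0.07922 h⁻¹
Fraction remaining after one interval: r = e^(−kτ) = e^(−0.07922 × 13.5) = 0.3432
Before dose 3, 2 doses have been given (aged 1τ, 2τ).
C_trough = C₀ × (r + r²) = 21.61 × (0.3432 + 0.1178) = 9.962 mg/L

9.96 mg/L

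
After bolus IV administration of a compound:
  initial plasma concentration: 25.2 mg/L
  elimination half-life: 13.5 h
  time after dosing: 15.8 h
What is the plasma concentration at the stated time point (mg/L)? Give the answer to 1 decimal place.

11.2 mg/L

k = ln2 / t½ = 0.693147 / 13.5 = 0.05134 h⁻¹
C = C₀ · e^(−k·t) = 25.20 × e^(−0.05134 × 15.8)
  = 25.20 × 0.4443 = 11.20 mg/L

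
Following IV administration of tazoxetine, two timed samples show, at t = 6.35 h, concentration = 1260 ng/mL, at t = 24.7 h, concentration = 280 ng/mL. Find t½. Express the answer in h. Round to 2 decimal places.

8.46 h

k = ln(C₁/C₂) / (t₂ − t₁) = ln(1260/280) / (24.7 − 6.35)
  = 1.504 / 18.35 = 0.08196 h⁻¹
t½ = ln2 / k = 0.693147 / 0.08196 = 8.457 h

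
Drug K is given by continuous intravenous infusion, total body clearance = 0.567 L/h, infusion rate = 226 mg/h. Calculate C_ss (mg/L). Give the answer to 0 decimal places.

At steady state Css = R₀ / CL = 226 / 0.5670 = 398.6 mg/L

399 mg/L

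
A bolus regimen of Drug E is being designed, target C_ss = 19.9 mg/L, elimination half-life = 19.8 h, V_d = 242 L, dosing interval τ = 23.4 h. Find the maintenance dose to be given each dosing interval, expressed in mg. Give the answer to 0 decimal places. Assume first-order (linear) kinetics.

k = ln2 / t½ = 0.693147 / 19.8 = 0.03501 h⁻¹
CL = k × Vd = 0.03501 × 242 = 8.472 L/h
At steady state, Dose/τ = Css × CL.
Dose = Css × CL × τ = 19.9 × 8.472 × 23.4 = 3945 mg

3945 mg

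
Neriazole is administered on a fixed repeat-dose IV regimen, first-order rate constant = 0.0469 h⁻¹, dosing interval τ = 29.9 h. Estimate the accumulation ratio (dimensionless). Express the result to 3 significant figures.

e^(−kτ) = e^(−0.04690 × 29.9) = 0.2460
Accumulation ratio R = 1 / (1 − e^(−kτ)) = 1 / (1 − 0.2460) = 1.326

1.33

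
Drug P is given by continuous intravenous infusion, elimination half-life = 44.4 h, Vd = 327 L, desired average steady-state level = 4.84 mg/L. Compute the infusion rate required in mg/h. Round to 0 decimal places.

k = ln2 / t½ = 0.693147 / 44.4 = 0.01561 h⁻¹
CL = k × Vd = 0.01561 × 327 = 5.104 L/h
At steady state, infusion rate R₀ = Css × CL = 4.84 × 5.104 = 24.70 mg/h

25 mg/h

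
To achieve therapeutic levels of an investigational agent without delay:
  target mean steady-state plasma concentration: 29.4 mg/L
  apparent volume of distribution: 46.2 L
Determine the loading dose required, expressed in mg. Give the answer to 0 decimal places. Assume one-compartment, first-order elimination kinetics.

LD = Css × Vd = 29.4 × 46.2 = 1358 mg

1358 mg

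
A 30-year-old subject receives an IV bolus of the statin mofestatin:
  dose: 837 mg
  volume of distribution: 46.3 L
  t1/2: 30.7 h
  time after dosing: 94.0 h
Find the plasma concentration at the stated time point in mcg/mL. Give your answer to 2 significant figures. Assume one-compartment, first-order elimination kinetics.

C₀ = Dose / Vd = 837.0 / 46.3 = 18.08 mg/L
k = ln2 / t½ = 0.693147 / 30.7 = 0.02258 h⁻¹
C = C₀ · e^(−k·t) = 18.08 × e^(−0.02258 × 94.0)
  = 18.08 × 0.1197 = 2.164 mg/L
(2.164 mg/L = 2.164 mcg/mL)

2.2 mcg/mL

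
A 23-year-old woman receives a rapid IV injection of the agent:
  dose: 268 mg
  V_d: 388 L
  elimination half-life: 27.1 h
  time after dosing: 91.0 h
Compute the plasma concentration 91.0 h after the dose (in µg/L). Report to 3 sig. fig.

67.4 µg/L

C₀ = Dose / Vd = 268.0 / 388 = 0.6907 mg/L
k = ln2 / t½ = 0.693147 / 27.1 = 0.02558 h⁻¹
C = C₀ · e^(−k·t) = 0.6907 × e^(−0.02558 × 91.0)
  = 0.6907 × 0.09751 = 0.06735 mg/L
Convert: 0.06735 mg/L × 1000 = 67.35 µg/L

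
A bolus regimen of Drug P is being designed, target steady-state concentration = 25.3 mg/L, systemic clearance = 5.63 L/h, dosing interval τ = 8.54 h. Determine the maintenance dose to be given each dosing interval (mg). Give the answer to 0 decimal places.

At steady state, Dose/τ = Css × CL.
Dose = Css × CL × τ = 25.3 × 5.630 × 8.54 = 1216 mg

1216 mg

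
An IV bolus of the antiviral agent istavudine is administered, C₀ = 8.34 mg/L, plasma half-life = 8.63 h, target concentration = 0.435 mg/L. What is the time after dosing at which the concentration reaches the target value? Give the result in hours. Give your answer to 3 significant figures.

36.8 h

k = ln2 / t½ = 0.693147 / 8.63 = 0.08032 h⁻¹
t = ln(C₀ / C) / k = ln(8.340 / 0.435) / 0.08032
  = ln(19.17) / 0.08032 = 2.953 / 0.08032 = 36.77 h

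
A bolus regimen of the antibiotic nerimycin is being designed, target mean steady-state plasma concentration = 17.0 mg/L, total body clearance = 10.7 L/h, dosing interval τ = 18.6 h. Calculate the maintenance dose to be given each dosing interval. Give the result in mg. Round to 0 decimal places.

3383 mg

At steady state, Dose/τ = Css × CL.
Dose = Css × CL × τ = 17.0 × 10.70 × 18.6 = 3383 mg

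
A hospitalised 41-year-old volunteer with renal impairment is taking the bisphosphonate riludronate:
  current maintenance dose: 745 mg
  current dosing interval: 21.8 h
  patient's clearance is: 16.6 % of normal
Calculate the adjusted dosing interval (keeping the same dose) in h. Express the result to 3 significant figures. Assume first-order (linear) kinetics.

131 h

To keep the same average steady-state level, dosing rate must scale with clearance.
CL ratio = 16.6 / 100 = 0.1660
New interval (same dose) = 21.8 / 0.1660 = 131.3 h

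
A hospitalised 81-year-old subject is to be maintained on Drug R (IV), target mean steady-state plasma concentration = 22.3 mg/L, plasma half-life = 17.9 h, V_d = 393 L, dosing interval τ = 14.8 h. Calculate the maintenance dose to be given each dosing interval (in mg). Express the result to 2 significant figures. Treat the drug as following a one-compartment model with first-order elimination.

k = ln2 / t½ = 0.693147 / 17.9 = 0.03872 h⁻¹
CL = k × Vd = 0.03872 × 393 = 15.22 L/h
At steady state, Dose/τ = Css × CL.
Dose = Css × CL × τ = 22.3 × 15.22 × 14.8 = 5023 mg

5000 mg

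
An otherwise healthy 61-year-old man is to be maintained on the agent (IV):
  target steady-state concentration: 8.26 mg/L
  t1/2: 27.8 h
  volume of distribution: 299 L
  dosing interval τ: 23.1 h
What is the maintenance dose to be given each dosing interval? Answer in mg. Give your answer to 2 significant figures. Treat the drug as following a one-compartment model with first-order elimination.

1400 mg

k = ln2 / t½ = 0.693147 / 27.8 = 0.02493 h⁻¹
CL = k × Vd = 0.02493 × 299 = 7.454 L/h
At steady state, Dose/τ = Css × CL.
Dose = Css × CL × τ = 8.26 × 7.454 × 23.1 = 1422 mg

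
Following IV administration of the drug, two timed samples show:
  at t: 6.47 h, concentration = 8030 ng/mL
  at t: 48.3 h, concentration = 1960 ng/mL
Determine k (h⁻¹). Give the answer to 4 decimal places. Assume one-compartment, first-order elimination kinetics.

k = ln(C₁/C₂) / (t₂ − t₁) = ln(8030/1960) / (48.3 − 6.47)
  = 1.410 / 41.83 = 0.03371 h⁻¹

0.0337 h⁻¹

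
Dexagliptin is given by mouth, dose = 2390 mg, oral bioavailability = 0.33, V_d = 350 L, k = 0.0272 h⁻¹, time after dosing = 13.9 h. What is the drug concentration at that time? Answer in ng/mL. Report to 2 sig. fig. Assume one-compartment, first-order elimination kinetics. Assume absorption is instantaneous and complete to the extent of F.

1500 ng/mL

Amount reaching circulation = F × Dose = 0.33 × 2390 = 788.7 mg
C₀ = F·Dose / Vd = 788.7 / 350 = 2.253 mg/L
C = C₀ · e^(−k·t) = 2.253 × e^(−0.02720 × 13.9)
  = 2.253 × 0.6852 = 1.544 mg/L
Convert: 1.544 mg/L × 1000 = 1544 ng/mL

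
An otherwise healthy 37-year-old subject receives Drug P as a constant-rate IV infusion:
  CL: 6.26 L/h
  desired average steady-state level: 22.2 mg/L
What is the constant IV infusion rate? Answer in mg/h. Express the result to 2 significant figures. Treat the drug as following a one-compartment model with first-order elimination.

At steady state, infusion rate R₀ = Css × CL = 22.2 × 6.260 = 139.0 mg/h

140 mg/h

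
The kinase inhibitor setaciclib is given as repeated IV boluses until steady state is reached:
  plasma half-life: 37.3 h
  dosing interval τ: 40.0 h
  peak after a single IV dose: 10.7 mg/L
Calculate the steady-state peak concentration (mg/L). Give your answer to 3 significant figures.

k = ln2 / t½ = 0.693147 / 37.3 = 0.01858 h⁻¹
e^(−kτ) = e^(−0.01858 × 40.0) = 0.4756
Accumulation ratio R = 1 / (1 − e^(−kτ)) = 1 / (1 − 0.4756) = 1.907
Steady-state peak = C₀ × R = 10.7 × 1.907 = 20.40 mg/L

20.4 mg/L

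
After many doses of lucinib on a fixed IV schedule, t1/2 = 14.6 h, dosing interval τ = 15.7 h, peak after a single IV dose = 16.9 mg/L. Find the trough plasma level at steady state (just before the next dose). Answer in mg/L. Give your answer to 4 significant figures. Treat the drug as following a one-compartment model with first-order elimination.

15.26 mg/L

k = ln2 / t½ = 0.693147 / 14.6 = 0.04748 h⁻¹
e^(−kτ) = e^(−0.04748 × 15.7) = 0.4745
Accumulation ratio R = 1 / (1 − e^(−kτ)) = 1 / (1 − 0.4745) = 1.903
Steady-state trough = C₀ × R × e^(−kτ) = 16.9 × 1.903 × 0.4745 = 15.26 mg/L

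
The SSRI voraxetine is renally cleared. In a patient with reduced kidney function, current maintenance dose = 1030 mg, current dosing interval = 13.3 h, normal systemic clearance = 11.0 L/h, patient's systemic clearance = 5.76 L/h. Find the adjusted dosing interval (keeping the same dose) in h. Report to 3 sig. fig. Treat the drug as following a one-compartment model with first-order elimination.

25.4 h

To keep the same average steady-state level, dosing rate must scale with clearance.
CL ratio = 5.76 / 11.0 = 0.5236
New interval (same dose) = 13.3 / 0.5236 = 25.40 h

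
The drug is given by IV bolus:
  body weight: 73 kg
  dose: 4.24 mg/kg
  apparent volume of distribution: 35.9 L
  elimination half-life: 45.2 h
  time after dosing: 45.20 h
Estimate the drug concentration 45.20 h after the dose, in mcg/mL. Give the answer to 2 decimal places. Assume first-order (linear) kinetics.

Total dose = 4.24 × 73 = 309.5 mg
C₀ = Dose / Vd = 309.5 / 35.9 = 8.621 mg/L
k = ln2 / t½ = 0.693147 / 45.2 = 0.01534 h⁻¹
t / t½ = 45.20 / 45.2 = 1 half-lives
C = C₀ × (1/2)^1 = 8.621 × 0.5000 = 4.311 mg/L
(4.311 mg/L = 4.311 mcg/mL)

4.31 mcg/mL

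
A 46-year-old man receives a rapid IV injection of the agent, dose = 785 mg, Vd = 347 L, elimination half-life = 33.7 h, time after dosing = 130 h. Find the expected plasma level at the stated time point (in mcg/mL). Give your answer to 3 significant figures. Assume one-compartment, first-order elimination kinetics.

0.156 mcg/mL

C₀ = Dose / Vd = 785.0 / 347 = 2.262 mg/L
k = ln2 / t½ = 0.693147 / 33.7 = 0.02057 h⁻¹
C = C₀ · e^(−k·t) = 2.262 × e^(−0.02057 × 130)
  = 2.262 × 0.06897 = 0.1560 mg/L
(0.1560 mg/L = 0.1560 mcg/mL)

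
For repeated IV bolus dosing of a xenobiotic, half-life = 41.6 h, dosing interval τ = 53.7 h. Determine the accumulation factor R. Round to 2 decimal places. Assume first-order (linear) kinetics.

k = ln2 / t½ = 0.693147 / 41.6 = 0.01666 h⁻¹
e^(−kτ) = e^(−0.01666 × 53.7) = 0.4088
Accumulation ratio R = 1 / (1 − e^(−kτ)) = 1 / (1 − 0.4088) = 1.691

1.69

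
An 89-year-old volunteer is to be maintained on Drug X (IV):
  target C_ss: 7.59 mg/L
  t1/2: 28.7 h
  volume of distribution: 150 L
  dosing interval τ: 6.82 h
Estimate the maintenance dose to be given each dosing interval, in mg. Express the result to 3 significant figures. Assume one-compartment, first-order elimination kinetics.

188 mg

k = ln2 / t½ = 0.693147 / 28.7 = 0.02415 h⁻¹
CL = k × Vd = 0.02415 × 150 = 3.623 L/h
At steady state, Dose/τ = Css × CL.
Dose = Css × CL × τ = 7.59 × 3.623 × 6.82 = 187.5 mg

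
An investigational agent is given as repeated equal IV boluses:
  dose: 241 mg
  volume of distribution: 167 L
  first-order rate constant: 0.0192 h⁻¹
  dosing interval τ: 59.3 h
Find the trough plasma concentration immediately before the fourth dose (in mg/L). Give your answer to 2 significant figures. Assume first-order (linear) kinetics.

C₀ per dose = Dose / Vd = 241 / 167 = 1.443 mg/L
Fraction remaining after one interval: r = e^(−kτ) = e^(−0.01920 × 59.3) = 0.3203
Before dose 4, 3 doses have been given (aged 1τ, 2τ, 3τ).
C_trough = C₀ × (r + r² + … + r^3) = C₀ × r(1−r^3)/(1−r)
        = 1.443 × 0.3203 × (1 − 0.03286) / (1 − 0.3203) = 0.6577 mg/L

0.66 mg/L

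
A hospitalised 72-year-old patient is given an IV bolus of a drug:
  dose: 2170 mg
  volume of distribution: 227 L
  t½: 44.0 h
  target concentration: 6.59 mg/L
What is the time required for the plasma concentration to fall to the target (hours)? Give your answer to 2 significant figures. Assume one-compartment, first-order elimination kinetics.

C₀ = Dose / Vd = 2170 / 227 = 9.559 mg/L
k = ln2 / t½ = 0.693147 / 44.0 = 0.01575 h⁻¹
t = ln(C₀ / C) / k = ln(9.559 / 6.59) / 0.01575
  = ln(1.451) / 0.01575 = 0.3723 / 0.01575 = 23.64 h

24 h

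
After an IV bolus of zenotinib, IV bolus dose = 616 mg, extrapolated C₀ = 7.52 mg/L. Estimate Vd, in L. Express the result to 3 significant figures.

81.9 L

Vd = Dose / C₀ = 616.0 / 7.52 = 81.91 L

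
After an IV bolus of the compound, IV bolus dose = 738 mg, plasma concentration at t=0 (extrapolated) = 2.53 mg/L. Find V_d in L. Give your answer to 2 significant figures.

Vd = Dose / C₀ = 738.0 / 2.53 = 291.7 L

290 L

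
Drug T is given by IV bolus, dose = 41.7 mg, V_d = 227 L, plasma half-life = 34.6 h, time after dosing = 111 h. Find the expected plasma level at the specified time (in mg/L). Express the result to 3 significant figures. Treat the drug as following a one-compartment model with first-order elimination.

C₀ = Dose / Vd = 41.70 / 227 = 0.1837 mg/L
k = ln2 / t½ = 0.693147 / 34.6 = 0.02003 h⁻¹
C = C₀ · e^(−k·t) = 0.1837 × e^(−0.02003 × 111)
  = 0.1837 × 0.1082 = 0.01988 mg/L

0.0199 mg/L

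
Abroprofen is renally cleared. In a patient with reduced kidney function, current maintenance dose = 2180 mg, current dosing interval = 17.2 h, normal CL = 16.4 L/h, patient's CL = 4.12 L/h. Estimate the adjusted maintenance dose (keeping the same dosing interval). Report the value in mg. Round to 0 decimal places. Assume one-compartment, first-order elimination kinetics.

To keep the same average steady-state level, dosing rate must scale with clearance.
CL ratio = 4.12 / 16.4 = 0.2512
New dose (same interval) = 2180 × 0.2512 = 547.6 mg

548 mg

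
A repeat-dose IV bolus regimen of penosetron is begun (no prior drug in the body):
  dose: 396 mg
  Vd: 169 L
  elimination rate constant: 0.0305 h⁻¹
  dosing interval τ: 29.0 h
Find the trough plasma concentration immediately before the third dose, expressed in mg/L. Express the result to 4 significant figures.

C₀ per dose = Dose / Vd = 396 / 169 = 2.343 mg/L
Fraction remaining after one interval: r = e^(−kτ) = e^(−0.03050 × 29.0) = 0.4129
Before dose 3, 2 doses have been given (aged 1τ, 2τ).
C_trough = C₀ × (r + r²) = 2.343 × (0.4129 + 0.1705) = 1.367 mg/L

1.367 mg/L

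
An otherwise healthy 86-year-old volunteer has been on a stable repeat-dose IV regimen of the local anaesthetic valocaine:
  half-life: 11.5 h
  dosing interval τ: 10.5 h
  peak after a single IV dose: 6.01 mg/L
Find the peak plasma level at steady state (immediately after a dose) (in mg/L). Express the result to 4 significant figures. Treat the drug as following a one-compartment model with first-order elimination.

k = ln2 / t½ = 0.693147 / 11.5 = 0.06027 h⁻¹
e^(−kτ) = e^(−0.06027 × 10.5) = 0.5311
Accumulation ratio R = 1 / (1 − e^(−kτ)) = 1 / (1 − 0.5311) = 2.133
Steady-state peak = C₀ × R = 6.01 × 2.133 = 12.82 mg/L

12.82 mg/L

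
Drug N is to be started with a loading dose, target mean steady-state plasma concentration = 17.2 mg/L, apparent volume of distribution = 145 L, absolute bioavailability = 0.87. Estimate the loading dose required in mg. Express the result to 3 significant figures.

LD = Css × Vd / F = 17.2 × 145 / 0.87 = 2867 mg

2870 mg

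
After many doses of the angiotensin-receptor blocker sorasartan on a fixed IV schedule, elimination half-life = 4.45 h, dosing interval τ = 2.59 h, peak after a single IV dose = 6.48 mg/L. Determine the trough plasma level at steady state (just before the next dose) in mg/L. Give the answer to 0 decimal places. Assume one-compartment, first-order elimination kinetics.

13 mg/L

k = ln2 / t½ = 0.693147 / 4.45 = 0.1558 h⁻¹
e^(−kτ) = e^(−0.1558 × 2.59) = 0.6680
Accumulation ratio R = 1 / (1 − e^(−kτ)) = 1 / (1 − 0.6680) = 3.012
Steady-state trough = C₀ × R × e^(−kτ) = 6.48 × 3.012 × 0.6680 = 13.04 mg/L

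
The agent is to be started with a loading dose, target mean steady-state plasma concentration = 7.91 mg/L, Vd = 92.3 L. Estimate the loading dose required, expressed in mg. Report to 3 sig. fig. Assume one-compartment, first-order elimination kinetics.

LD = Css × Vd = 7.91 × 92.3 = 730.1 mg

730 mg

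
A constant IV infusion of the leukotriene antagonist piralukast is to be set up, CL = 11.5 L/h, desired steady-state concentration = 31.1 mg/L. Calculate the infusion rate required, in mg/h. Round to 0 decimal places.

358 mg/h

At steady state, infusion rate R₀ = Css × CL = 31.1 × 11.50 = 357.7 mg/h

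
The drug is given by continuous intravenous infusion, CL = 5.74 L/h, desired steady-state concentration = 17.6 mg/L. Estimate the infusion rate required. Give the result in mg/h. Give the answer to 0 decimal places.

At steady state, infusion rate R₀ = Css × CL = 17.6 × 5.740 = 101.0 mg/h

101 mg/h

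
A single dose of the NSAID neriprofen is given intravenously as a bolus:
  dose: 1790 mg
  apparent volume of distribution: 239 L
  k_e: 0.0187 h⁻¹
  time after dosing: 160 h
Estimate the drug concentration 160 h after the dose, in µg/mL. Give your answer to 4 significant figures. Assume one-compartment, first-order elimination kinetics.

0.3759 µg/mL

C₀ = Dose / Vd = 1790 / 239 = 7.490 mg/L
C = C₀ · e^(−k·t) = 7.490 × e^(−0.01870 × 160)
  = 7.490 × 0.05019 = 0.3759 mg/L
(0.3759 mg/L = 0.3759 µg/mL)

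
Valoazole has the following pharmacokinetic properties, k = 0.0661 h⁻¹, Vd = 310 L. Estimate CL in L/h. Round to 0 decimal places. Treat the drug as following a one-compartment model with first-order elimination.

20 L/h

CL = k × Vd = 0.0661 × 310 = 20.49 L/h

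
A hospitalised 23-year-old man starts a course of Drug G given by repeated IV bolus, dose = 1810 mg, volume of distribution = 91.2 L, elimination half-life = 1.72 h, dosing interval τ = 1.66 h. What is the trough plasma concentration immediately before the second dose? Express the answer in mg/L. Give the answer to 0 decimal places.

10 mg/L

C₀ per dose = Dose / Vd = 1810 / 91.2 = 19.85 mg/L
k = ln2 / t½ = 0.693147 / 1.72 = 0.4030 h⁻¹
Fraction remaining after one interval: r = e^(−kτ) = e^(−0.4030 × 1.66) = 0.5122
Before dose 2, 1 dose has been given (aged 1τ).
C_trough = C₀ × r = 19.85 × 0.5122 = 10.17 mg/L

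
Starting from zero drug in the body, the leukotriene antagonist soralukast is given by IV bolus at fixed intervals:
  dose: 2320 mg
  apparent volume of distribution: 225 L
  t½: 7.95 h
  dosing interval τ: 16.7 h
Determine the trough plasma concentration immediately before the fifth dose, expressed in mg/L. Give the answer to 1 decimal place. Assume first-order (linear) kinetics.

C₀ per dose = Dose / Vd = 2320 / 225 = 10.31 mg/L
k = ln2 / t½ = 0.693147 / 7.95 = 0.08719 h⁻¹
Fraction remaining after one interval: r = e^(−kτ) = e^(−0.08719 × 16.7) = 0.2332
Before dose 5, 4 doses have been given (aged 1τ, 2τ, 3τ, 4τ).
C_trough = C₀ × (r + r² + … + r^4) = C₀ × r(1−r^4)/(1−r)
        = 10.31 × 0.2332 × (1 − 0.002957) / (1 − 0.2332) = 3.126 mg/L

3.1 mg/L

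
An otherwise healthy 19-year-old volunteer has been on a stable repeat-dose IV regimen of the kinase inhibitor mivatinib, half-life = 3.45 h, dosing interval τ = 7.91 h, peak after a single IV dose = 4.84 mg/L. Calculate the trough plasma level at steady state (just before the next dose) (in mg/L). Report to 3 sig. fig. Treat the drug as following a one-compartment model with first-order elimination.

k = ln2 / t½ = 0.693147 / 3.45 = 0.2009 h⁻¹
e^(−kτ) = e^(−0.2009 × 7.91) = 0.2041
Accumulation ratio R = 1 / (1 − e^(−kτ)) = 1 / (1 − 0.2041) = 1.256
Steady-state trough = C₀ × R × e^(−kτ) = 4.84 × 1.256 × 0.2041 = 1.241 mg/L

1.24 mg/L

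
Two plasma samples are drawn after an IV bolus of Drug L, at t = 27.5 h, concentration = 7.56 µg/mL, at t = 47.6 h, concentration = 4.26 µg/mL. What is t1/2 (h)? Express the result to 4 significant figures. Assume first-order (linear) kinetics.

24.29 h

k = ln(C₁/C₂) / (t₂ − t₁) = ln(7.56/4.26) / (47.6 − 27.5)
  = 0.5736 / 20.10 = 0.02854 h⁻¹
t½ = ln2 / k = 0.693147 / 0.02854 = 24.29 h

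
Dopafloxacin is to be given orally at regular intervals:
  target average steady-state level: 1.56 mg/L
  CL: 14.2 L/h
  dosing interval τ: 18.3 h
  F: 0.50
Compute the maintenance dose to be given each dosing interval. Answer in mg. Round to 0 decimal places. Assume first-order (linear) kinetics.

At steady state, F × (Dose/τ) = Css × CL.
Dose = Css × CL × τ / F = 1.56 × 14.20 × 18.3 / 0.50 = 810.8 mg

811 mg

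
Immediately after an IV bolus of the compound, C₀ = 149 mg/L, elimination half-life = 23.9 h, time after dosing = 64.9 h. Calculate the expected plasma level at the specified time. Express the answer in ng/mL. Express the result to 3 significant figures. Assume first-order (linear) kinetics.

22700 ng/mL

k = ln2 / t½ = 0.693147 / 23.9 = 0.02900 h⁻¹
C = C₀ · e^(−k·t) = 149.0 × e^(−0.02900 × 64.9)
  = 149.0 × 0.1523 = 22.69 mg/L
Convert: 22.69 mg/L × 1000 = 22690 ng/mL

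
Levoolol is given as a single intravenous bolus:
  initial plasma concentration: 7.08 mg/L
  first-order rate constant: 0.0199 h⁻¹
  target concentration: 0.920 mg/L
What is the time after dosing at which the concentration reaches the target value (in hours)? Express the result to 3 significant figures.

103 h

t = ln(C₀ / C) / k = ln(7.080 / 0.920) / 0.01990
  = ln(7.696) / 0.01990 = 2.041 / 0.01990 = 102.6 h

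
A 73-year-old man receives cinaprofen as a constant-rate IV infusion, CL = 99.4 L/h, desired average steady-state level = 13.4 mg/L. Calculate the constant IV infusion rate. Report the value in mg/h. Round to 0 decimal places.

At steady state, infusion rate R₀ = Css × CL = 13.4 × 99.40 = 1332 mg/h

1332 mg/h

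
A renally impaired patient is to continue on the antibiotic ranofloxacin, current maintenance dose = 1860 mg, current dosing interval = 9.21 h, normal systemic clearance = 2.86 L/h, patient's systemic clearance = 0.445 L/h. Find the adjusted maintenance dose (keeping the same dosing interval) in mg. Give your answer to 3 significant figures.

289 mg

To keep the same average steady-state level, dosing rate must scale with clearance.
CL ratio = 0.445 / 2.86 = 0.1556
New dose (same interval) = 1860 × 0.1556 = 289.4 mg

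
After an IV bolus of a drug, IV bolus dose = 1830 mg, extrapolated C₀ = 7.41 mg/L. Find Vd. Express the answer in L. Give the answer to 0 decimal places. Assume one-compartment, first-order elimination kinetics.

247 L

Vd = Dose / C₀ = 1830 / 7.41 = 247.0 L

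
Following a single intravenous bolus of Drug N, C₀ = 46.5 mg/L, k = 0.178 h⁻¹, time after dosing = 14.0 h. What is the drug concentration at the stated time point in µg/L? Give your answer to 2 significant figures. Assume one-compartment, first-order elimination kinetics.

C = C₀ · e^(−k·t) = 46.50 × e^(−0.1780 × 14.0)
  = 46.50 × 0.08274 = 3.847 mg/L
Convert: 3.847 mg/L × 1000 = 3847 µg/L

3800 µg/L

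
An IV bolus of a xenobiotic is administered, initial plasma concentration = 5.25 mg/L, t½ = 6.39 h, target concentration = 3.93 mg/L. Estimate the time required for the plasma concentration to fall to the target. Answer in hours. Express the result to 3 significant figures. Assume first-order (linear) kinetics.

k = ln2 / t½ = 0.693147 / 6.39 = 0.1085 h⁻¹
t = ln(C₀ / C) / k = ln(5.250 / 3.93) / 0.1085
  = ln(1.336) / 0.1085 = 0.2897 / 0.1085 = 2.670 h

2.67 h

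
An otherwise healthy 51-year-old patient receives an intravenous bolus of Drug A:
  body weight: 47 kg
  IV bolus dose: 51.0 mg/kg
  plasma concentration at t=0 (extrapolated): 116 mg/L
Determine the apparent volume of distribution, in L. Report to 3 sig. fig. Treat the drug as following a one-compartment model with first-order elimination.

Dose = 51.0 × 47 = 2397 mg
Vd = Dose / C₀ = 2397 / 116 = 20.66 L

20.7 L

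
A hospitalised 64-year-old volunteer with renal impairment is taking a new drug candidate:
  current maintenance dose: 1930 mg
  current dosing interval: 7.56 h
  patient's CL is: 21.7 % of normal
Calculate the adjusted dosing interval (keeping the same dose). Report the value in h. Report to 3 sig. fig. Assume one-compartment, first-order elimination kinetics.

To keep the same average steady-state level, dosing rate must scale with clearance.
CL ratio = 21.7 / 100 = 0.2170
New interval (same dose) = 7.56 / 0.2170 = 34.84 h

34.8 h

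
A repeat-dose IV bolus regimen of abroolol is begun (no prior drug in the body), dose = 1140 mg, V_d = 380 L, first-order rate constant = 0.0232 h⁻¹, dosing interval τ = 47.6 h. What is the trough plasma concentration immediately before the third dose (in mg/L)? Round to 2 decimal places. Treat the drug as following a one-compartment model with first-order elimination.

C₀ per dose = Dose / Vd = 1140 / 380 = 3.000 mg/L
Fraction remaining after one interval: r = e^(−kτ) = e^(−0.02320 × 47.6) = 0.3314
Before dose 3, 2 doses have been given (aged 1τ, 2τ).
C_trough = C₀ × (r + r²) = 3.000 × (0.3314 + 0.1098) = 1.324 mg/L

1.32 mg/L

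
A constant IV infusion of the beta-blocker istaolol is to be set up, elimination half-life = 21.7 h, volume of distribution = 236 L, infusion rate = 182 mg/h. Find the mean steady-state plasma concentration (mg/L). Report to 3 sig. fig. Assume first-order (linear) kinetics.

24.1 mg/L

k = ln2 / t½ = 0.693147 / 21.7 = 0.03194 h⁻¹
CL = k × Vd = 0.03194 × 236 = 7.538 L/h
At steady state Css = R₀ / CL = 182 / 7.538 = 24.14 mg/L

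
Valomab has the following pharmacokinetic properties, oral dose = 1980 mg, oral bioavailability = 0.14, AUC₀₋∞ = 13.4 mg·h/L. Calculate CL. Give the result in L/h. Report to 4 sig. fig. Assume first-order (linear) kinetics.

20.69 L/h

CL = F·Dose / AUC = 0.14 × 1980 / 13.4 = 20.69 L/h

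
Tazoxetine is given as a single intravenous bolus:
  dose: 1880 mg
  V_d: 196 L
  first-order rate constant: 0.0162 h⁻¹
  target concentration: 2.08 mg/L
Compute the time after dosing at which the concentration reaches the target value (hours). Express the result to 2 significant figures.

C₀ = Dose / Vd = 1880 / 196 = 9.592 mg/L
t = ln(C₀ / C) / k = ln(9.592 / 2.08) / 0.01620
  = ln(4.612) / 0.01620 = 1.529 / 0.01620 = 94.38 h

94 h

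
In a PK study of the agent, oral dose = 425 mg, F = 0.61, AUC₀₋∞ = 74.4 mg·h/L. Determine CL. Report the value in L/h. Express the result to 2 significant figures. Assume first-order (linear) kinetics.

3.5 L/h

CL = F·Dose / AUC = 0.61 × 425 / 74.4 = 3.485 L/h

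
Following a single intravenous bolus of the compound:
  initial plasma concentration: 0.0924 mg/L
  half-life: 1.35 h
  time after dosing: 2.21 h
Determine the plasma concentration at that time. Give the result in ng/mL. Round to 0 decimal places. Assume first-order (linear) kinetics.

30 ng/mL

k = ln2 / t½ = 0.693147 / 1.35 = 0.5134 h⁻¹
C = C₀ · e^(−k·t) = 0.09240 × e^(−0.5134 × 2.21)
  = 0.09240 × 0.3215 = 0.02971 mg/L
Convert: 0.02971 mg/L × 1000 = 29.71 ng/mL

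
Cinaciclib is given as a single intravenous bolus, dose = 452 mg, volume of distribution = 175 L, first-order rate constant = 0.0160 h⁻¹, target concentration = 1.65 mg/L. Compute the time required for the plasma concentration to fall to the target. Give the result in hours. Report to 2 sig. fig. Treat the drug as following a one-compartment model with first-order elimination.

28 h

C₀ = Dose / Vd = 452.0 / 175 = 2.583 mg/L
t = ln(C₀ / C) / k = ln(2.583 / 1.65) / 0.01600
  = ln(1.565) / 0.01600 = 0.4479 / 0.01600 = 27.99 h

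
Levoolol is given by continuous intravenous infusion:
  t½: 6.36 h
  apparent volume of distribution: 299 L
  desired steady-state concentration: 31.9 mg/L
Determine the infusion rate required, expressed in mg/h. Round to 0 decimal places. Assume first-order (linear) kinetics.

k = ln2 / t½ = 0.693147 / 6.36 = 0.1090 h⁻¹
CL = k × Vd = 0.1090 × 299 = 32.59 L/h
At steady state, infusion rate R₀ = Css × CL = 31.9 × 32.59 = 1040 mg/h

1040 mg/h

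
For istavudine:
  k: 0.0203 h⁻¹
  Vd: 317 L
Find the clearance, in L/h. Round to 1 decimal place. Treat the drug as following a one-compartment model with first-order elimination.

6.4 L/h

CL = k × Vd = 0.0203 × 317 = 6.435 L/h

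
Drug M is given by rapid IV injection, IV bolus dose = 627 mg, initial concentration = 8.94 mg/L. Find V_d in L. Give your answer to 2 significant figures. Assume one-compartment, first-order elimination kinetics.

70 L

Vd = Dose / C₀ = 627.0 / 8.94 = 70.13 L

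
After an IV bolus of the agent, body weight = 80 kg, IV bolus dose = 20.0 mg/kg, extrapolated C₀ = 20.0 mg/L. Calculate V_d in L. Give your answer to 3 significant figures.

80.0 L

Dose = 20.0 × 80 = 1600 mg
Vd = Dose / C₀ = 1600 / 20.0 = 80.00 L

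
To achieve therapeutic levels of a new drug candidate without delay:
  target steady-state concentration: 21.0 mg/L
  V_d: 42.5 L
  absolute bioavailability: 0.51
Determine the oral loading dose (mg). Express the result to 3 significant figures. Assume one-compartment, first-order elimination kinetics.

LD = Css × Vd / F = 21.0 × 42.5 / 0.51 = 1750 mg

1750 mg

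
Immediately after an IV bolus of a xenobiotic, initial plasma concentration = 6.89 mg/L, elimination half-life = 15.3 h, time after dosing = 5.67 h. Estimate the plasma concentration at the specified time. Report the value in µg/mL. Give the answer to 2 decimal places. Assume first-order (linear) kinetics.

k = ln2 / t½ = 0.693147 / 15.3 = 0.04530 h⁻¹
C = C₀ · e^(−k·t) = 6.890 × e^(−0.04530 × 5.67)
  = 6.890 × 0.7735 = 5.329 mg/L
(5.329 mg/L = 5.329 µg/mL)

5.33 µg/mL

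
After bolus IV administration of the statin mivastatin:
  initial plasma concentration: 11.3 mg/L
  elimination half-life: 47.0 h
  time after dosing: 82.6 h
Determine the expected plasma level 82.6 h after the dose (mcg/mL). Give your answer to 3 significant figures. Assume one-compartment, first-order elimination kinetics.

k = ln2 / t½ = 0.693147 / 47.0 = 0.01475 h⁻¹
C = C₀ · e^(−k·t) = 11.30 × e^(−0.01475 × 82.6)
  = 11.30 × 0.2957 = 3.341 mg/L
(3.341 mg/L = 3.341 mcg/mL)

3.34 mcg/mL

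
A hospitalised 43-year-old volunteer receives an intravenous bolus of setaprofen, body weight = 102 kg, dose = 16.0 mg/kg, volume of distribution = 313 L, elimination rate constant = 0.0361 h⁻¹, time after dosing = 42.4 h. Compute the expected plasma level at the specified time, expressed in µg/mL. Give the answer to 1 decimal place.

1.1 µg/mL

Total dose = 16.0 × 102 = 1632 mg
C₀ = Dose / Vd = 1632 / 313 = 5.214 mg/L
C = C₀ · e^(−k·t) = 5.214 × e^(−0.03610 × 42.4)
  = 5.214 × 0.2164 = 1.128 mg/L
(1.128 mg/L = 1.128 µg/mL)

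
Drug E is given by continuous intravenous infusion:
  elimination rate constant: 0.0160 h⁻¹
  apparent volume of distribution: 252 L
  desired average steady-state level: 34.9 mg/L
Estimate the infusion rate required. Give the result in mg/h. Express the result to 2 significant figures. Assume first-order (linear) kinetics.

140 mg/h

CL = k × Vd = 0.01600 × 252 = 4.032 L/h
At steady state, infusion rate R₀ = Css × CL = 34.9 × 4.032 = 140.7 mg/h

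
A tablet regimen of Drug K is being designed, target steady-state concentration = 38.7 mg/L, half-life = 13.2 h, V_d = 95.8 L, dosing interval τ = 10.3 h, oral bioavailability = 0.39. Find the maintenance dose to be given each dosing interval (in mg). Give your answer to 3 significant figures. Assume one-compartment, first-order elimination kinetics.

k = ln2 / t½ = 0.693147 / 13.2 = 0.05251 h⁻¹
CL = k × Vd = 0.05251 × 95.8 = 5.030 L/h
At steady state, F × (Dose/τ) = Css × CL.
Dose = Css × CL × τ / F = 38.7 × 5.030 × 10.3 / 0.39 = 5141 mg

5140 mg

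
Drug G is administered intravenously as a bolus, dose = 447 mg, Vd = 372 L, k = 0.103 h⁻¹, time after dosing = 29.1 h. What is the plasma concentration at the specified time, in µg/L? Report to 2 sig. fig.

C₀ = Dose / Vd = 447.0 / 372 = 1.202 mg/L
C = C₀ · e^(−k·t) = 1.202 × e^(−0.1030 × 29.1)
  = 1.202 × 0.04992 = 0.06000 mg/L
Convert: 0.06000 mg/L × 1000 = 60.00 µg/L

60 µg/L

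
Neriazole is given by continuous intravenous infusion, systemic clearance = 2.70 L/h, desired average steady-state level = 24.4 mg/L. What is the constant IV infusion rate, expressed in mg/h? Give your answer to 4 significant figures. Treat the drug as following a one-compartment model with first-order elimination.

65.88 mg/h

At steady state, infusion rate R₀ = Css × CL = 24.4 × 2.700 = 65.88 mg/h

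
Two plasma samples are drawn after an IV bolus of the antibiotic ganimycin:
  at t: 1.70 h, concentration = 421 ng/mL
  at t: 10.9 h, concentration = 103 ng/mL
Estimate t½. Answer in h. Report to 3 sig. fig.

k = ln(C₁/C₂) / (t₂ − t₁) = ln(421/103) / (10.9 − 1.70)
  = 1.408 / 9.200 = 0.1530 h⁻¹
t½ = ln2 / k = 0.693147 / 0.1530 = 4.530 h

4.53 h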